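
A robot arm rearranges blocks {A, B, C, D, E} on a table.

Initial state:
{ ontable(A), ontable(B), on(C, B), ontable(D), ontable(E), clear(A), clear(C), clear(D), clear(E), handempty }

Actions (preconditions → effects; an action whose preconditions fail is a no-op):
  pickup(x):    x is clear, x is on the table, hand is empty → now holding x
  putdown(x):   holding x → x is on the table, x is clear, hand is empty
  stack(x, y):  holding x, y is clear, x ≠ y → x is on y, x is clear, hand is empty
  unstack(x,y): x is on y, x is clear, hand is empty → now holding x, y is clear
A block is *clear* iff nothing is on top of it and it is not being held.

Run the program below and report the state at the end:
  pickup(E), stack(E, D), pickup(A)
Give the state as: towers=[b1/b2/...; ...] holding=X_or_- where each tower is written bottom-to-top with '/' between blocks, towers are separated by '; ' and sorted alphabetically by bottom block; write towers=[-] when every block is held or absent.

step 1 (pickup(E)): towers=[A; B/C; D] holding=E
step 2 (stack(E, D)): towers=[A; B/C; D/E] holding=-
step 3 (pickup(A)): towers=[B/C; D/E] holding=A

towers=[B/C; D/E] holding=A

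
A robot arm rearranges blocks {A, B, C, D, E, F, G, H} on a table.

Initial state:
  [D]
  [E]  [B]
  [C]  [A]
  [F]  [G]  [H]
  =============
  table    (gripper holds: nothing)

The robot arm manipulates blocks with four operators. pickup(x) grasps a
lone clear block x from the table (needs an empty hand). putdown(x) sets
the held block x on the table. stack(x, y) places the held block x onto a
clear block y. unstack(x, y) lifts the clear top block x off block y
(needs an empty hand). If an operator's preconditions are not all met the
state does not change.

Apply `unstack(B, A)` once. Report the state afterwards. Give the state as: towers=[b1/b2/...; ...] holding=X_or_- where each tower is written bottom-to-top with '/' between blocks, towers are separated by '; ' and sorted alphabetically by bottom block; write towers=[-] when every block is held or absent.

towers=[F/C/E/D; G/A; H] holding=B

before: towers=[F/C/E/D; G/A/B; H] holding=-
pre[unstack(B, A)]: on(B,A) ✓, clear(B) ✓, handempty ✓
all met → apply unstack(B, A)
after:  towers=[F/C/E/D; G/A; H] holding=B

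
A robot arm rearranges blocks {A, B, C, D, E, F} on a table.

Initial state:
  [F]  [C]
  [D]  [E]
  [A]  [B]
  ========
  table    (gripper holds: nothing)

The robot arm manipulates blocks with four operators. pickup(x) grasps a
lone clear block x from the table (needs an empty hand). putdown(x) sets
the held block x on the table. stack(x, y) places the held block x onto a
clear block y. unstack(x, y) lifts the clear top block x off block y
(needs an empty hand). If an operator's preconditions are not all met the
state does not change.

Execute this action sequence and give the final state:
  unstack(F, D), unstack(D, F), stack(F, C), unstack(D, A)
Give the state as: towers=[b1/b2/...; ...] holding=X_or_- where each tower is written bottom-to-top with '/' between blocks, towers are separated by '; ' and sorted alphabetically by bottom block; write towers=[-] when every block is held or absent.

towers=[A; B/E/C/F] holding=D

step 1 (unstack(F, D)): towers=[A/D; B/E/C] holding=F
step 2 (unstack(D, F)) [no-op]: towers=[A/D; B/E/C] holding=F
step 3 (stack(F, C)): towers=[A/D; B/E/C/F] holding=-
step 4 (unstack(D, A)): towers=[A; B/E/C/F] holding=D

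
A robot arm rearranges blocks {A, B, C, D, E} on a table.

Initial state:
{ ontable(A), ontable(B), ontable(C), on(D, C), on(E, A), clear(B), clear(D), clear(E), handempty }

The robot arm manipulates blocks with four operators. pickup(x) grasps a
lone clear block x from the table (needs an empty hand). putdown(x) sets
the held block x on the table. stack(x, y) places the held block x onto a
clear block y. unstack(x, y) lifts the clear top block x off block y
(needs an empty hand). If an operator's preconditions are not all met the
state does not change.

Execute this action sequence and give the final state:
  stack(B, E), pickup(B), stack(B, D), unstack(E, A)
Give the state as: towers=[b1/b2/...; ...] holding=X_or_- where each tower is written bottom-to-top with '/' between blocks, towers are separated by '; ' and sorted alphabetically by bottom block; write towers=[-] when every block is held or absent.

step 1 (stack(B, E)) [no-op]: towers=[A/E; B; C/D] holding=-
step 2 (pickup(B)): towers=[A/E; C/D] holding=B
step 3 (stack(B, D)): towers=[A/E; C/D/B] holding=-
step 4 (unstack(E, A)): towers=[A; C/D/B] holding=E

towers=[A; C/D/B] holding=E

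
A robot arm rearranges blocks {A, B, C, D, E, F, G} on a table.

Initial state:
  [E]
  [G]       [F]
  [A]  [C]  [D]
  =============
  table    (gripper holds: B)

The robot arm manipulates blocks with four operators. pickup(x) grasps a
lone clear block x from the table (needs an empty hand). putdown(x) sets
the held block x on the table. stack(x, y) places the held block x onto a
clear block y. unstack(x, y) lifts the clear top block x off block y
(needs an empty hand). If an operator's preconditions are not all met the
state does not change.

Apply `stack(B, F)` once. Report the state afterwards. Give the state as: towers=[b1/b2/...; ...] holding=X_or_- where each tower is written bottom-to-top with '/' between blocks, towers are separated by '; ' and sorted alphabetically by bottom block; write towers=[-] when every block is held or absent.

before: towers=[A/G/E; C; D/F] holding=B
pre[stack(B, F)]: holding(B) yes, clear(F) yes, B≠F yes
all met → apply stack(B, F)
after:  towers=[A/G/E; C; D/F/B] holding=-

towers=[A/G/E; C; D/F/B] holding=-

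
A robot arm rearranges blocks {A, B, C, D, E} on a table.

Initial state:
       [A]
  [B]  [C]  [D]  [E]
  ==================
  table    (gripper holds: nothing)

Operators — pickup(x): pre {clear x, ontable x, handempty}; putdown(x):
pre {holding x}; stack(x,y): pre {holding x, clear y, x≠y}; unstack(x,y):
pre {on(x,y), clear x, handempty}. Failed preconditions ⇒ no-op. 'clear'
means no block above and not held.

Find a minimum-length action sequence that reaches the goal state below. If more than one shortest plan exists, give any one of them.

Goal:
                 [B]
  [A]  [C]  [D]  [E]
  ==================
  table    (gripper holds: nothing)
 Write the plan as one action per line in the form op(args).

step 1 (pickup(B)): towers=[C/A; D; E] holding=B
step 2 (stack(B, E)): towers=[C/A; D; E/B] holding=-
step 3 (unstack(A, C)): towers=[C; D; E/B] holding=A
step 4 (putdown(A)): towers=[A; C; D; E/B] holding=-
goal check: towers=[A; C; D; E/B] holding=- — reached (length 4, optimal by BFS)

pickup(B)
stack(B, E)
unstack(A, C)
putdown(A)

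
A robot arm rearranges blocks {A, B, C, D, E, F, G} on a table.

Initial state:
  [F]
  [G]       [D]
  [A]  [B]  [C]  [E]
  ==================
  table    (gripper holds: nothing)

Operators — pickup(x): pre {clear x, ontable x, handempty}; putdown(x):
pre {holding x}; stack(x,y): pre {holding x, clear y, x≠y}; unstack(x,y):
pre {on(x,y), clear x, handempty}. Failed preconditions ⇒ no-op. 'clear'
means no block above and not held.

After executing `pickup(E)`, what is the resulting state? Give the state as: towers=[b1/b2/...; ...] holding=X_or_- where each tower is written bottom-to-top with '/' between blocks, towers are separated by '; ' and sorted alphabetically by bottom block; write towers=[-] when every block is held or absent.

towers=[A/G/F; B; C/D] holding=E

before: towers=[A/G/F; B; C/D; E] holding=-
pre[pickup(E)]: clear(E) ok, ontable(E) ok, handempty ok
all met → apply pickup(E)
after:  towers=[A/G/F; B; C/D] holding=E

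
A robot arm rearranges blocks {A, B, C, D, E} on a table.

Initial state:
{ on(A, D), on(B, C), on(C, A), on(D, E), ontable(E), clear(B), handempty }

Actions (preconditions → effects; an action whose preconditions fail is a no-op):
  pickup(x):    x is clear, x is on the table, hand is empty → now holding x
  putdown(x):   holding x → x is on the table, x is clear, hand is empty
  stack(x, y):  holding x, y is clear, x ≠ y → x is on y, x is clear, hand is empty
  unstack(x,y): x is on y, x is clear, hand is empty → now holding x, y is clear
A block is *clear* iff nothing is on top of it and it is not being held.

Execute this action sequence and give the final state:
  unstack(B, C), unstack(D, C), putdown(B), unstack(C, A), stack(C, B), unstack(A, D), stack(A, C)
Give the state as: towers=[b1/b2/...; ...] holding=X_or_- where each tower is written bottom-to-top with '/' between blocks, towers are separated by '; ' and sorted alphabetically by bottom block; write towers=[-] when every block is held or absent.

step 1 (unstack(B, C)): towers=[E/D/A/C] holding=B
step 2 (unstack(D, C)) [no-op]: towers=[E/D/A/C] holding=B
step 3 (putdown(B)): towers=[B; E/D/A/C] holding=-
step 4 (unstack(C, A)): towers=[B; E/D/A] holding=C
step 5 (stack(C, B)): towers=[B/C; E/D/A] holding=-
step 6 (unstack(A, D)): towers=[B/C; E/D] holding=A
step 7 (stack(A, C)): towers=[B/C/A; E/D] holding=-

towers=[B/C/A; E/D] holding=-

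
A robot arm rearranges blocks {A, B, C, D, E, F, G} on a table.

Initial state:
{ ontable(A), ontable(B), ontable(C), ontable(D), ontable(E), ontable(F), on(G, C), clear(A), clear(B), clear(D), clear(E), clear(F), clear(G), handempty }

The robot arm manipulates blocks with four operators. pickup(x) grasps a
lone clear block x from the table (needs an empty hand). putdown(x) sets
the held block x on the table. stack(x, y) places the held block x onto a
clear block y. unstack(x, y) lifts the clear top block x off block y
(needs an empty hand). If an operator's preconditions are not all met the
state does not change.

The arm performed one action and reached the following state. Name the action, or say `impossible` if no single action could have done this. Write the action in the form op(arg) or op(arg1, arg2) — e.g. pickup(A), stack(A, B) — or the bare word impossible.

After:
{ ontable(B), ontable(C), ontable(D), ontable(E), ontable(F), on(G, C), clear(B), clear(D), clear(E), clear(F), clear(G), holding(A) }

target: towers=[B; C/G; D; E; F] holding=A
         pickup(B) → towers=[A; C/G; D; E; F] holding=B
         pickup(F) → towers=[A; B; C/G; D; E] holding=F
     unstack(G, C) → towers=[A; B; C; D; E; F] holding=G
         pickup(D) → towers=[A; B; C/G; E; F] holding=D
         pickup(A) → towers=[B; C/G; D; E; F] holding=A  ← match
         pickup(E) → towers=[A; B; C/G; D; F] holding=E

pickup(A)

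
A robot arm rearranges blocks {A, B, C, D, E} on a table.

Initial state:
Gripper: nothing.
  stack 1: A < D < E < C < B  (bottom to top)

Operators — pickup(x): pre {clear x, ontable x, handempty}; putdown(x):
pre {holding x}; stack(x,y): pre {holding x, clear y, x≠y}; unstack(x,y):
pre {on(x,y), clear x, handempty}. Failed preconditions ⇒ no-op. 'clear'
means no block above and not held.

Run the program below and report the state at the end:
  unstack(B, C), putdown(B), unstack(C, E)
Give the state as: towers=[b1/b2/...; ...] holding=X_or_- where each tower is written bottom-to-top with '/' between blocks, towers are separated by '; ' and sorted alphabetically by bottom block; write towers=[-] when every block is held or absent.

towers=[A/D/E; B] holding=C

step 1 (unstack(B, C)): towers=[A/D/E/C] holding=B
step 2 (putdown(B)): towers=[A/D/E/C; B] holding=-
step 3 (unstack(C, E)): towers=[A/D/E; B] holding=C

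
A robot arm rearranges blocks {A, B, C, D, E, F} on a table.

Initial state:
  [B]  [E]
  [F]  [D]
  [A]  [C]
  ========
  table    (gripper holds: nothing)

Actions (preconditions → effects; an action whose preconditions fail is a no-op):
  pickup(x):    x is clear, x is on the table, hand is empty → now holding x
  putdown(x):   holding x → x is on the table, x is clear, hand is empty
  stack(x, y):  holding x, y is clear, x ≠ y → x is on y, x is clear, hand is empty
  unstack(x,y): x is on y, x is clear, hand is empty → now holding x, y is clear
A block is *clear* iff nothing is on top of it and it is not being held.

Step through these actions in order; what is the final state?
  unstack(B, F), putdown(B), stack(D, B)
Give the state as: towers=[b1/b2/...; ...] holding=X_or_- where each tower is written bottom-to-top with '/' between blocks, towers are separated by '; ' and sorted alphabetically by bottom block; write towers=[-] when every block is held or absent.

towers=[A/F; B; C/D/E] holding=-

step 1 (unstack(B, F)): towers=[A/F; C/D/E] holding=B
step 2 (putdown(B)): towers=[A/F; B; C/D/E] holding=-
step 3 (stack(D, B)) [no-op]: towers=[A/F; B; C/D/E] holding=-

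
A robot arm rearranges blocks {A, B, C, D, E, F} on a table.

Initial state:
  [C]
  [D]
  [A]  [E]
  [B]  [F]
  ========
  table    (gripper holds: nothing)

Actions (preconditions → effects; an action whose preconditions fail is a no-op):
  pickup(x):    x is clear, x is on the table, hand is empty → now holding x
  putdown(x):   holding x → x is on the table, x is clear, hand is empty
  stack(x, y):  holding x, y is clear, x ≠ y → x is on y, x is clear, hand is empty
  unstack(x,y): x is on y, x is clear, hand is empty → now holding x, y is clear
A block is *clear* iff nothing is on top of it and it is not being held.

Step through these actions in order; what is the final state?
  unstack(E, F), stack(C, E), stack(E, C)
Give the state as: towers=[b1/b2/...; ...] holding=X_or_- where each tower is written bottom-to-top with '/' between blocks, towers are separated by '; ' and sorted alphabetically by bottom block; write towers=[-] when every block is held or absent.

towers=[B/A/D/C/E; F] holding=-

step 1 (unstack(E, F)): towers=[B/A/D/C; F] holding=E
step 2 (stack(C, E)) [no-op]: towers=[B/A/D/C; F] holding=E
step 3 (stack(E, C)): towers=[B/A/D/C/E; F] holding=-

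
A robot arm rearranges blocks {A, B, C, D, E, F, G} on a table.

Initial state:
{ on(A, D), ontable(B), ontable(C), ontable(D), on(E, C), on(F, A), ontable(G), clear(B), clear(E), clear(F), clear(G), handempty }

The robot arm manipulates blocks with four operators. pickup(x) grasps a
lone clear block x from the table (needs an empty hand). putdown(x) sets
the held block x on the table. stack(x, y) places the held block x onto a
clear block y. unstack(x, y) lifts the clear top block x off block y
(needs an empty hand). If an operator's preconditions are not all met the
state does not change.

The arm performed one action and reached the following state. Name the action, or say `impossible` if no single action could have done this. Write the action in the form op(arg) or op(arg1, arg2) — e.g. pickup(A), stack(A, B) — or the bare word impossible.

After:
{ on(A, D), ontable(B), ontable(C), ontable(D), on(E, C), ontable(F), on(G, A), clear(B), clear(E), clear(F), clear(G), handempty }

target: towers=[B; C/E; D/A/G; F] holding=-
         pickup(B) → towers=[C/E; D/A/F; G] holding=B
     unstack(F, A) → towers=[B; C/E; D/A; G] holding=F
         pickup(G) → towers=[B; C/E; D/A/F] holding=G
     unstack(E, C) → towers=[B; C; D/A/F; G] holding=E
none of the 4 applicable actions match → impossible

impossible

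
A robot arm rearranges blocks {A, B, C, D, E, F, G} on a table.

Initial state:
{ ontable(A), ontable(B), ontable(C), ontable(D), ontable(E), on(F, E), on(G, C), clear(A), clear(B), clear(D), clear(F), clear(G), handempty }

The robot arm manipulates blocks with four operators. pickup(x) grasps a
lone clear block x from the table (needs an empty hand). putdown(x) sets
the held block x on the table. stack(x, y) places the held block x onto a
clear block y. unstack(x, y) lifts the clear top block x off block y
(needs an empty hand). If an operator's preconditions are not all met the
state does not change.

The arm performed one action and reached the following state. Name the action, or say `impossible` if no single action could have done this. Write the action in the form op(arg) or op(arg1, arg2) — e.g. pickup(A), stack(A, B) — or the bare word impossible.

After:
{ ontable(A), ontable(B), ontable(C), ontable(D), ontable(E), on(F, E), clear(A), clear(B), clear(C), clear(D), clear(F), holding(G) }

target: towers=[A; B; C; D; E/F] holding=G
         pickup(B) → towers=[A; C/G; D; E/F] holding=B
     unstack(F, E) → towers=[A; B; C/G; D; E] holding=F
     unstack(G, C) → towers=[A; B; C; D; E/F] holding=G  ← match
         pickup(D) → towers=[A; B; C/G; E/F] holding=D
         pickup(A) → towers=[B; C/G; D; E/F] holding=A

unstack(G, C)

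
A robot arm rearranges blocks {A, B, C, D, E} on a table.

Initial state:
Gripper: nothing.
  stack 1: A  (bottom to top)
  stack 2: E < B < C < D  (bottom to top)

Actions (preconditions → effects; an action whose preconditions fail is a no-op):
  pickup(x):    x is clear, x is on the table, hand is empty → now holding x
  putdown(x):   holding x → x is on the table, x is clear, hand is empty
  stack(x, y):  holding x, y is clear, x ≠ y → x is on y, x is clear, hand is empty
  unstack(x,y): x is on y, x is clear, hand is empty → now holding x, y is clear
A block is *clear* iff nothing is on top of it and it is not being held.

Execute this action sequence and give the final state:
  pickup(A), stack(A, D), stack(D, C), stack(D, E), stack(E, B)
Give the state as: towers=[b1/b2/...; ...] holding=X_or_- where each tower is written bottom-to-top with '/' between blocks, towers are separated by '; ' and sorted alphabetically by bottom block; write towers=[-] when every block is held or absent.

towers=[E/B/C/D/A] holding=-

step 1 (pickup(A)): towers=[E/B/C/D] holding=A
step 2 (stack(A, D)): towers=[E/B/C/D/A] holding=-
step 3 (stack(D, C)) [no-op]: towers=[E/B/C/D/A] holding=-
step 4 (stack(D, E)) [no-op]: towers=[E/B/C/D/A] holding=-
step 5 (stack(E, B)) [no-op]: towers=[E/B/C/D/A] holding=-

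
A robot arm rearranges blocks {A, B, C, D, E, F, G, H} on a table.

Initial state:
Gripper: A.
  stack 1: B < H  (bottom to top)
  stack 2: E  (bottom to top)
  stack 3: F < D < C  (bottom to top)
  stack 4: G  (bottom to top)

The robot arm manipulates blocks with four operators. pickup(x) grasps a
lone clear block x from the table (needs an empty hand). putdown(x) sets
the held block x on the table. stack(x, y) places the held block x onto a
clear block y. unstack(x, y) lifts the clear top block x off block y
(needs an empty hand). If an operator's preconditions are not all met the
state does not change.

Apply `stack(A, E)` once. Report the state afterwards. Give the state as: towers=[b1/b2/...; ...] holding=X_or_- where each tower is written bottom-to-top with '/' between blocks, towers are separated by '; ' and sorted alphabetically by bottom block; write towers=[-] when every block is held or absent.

towers=[B/H; E/A; F/D/C; G] holding=-

before: towers=[B/H; E; F/D/C; G] holding=A
pre[stack(A, E)]: holding(A) ✓, clear(E) ✓, A≠E ✓
all met → apply stack(A, E)
after:  towers=[B/H; E/A; F/D/C; G] holding=-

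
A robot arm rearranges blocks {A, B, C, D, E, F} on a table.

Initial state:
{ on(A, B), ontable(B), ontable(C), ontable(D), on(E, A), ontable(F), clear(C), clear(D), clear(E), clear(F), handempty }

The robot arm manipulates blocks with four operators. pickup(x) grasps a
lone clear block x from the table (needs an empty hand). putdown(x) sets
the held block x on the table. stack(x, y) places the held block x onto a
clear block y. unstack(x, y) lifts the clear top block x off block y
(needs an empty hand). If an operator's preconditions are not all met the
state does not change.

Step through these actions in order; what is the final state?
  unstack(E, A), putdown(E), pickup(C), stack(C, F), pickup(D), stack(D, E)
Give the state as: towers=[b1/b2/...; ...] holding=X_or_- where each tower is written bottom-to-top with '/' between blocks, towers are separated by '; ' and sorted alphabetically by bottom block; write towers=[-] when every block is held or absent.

towers=[B/A; E/D; F/C] holding=-

step 1 (unstack(E, A)): towers=[B/A; C; D; F] holding=E
step 2 (putdown(E)): towers=[B/A; C; D; E; F] holding=-
step 3 (pickup(C)): towers=[B/A; D; E; F] holding=C
step 4 (stack(C, F)): towers=[B/A; D; E; F/C] holding=-
step 5 (pickup(D)): towers=[B/A; E; F/C] holding=D
step 6 (stack(D, E)): towers=[B/A; E/D; F/C] holding=-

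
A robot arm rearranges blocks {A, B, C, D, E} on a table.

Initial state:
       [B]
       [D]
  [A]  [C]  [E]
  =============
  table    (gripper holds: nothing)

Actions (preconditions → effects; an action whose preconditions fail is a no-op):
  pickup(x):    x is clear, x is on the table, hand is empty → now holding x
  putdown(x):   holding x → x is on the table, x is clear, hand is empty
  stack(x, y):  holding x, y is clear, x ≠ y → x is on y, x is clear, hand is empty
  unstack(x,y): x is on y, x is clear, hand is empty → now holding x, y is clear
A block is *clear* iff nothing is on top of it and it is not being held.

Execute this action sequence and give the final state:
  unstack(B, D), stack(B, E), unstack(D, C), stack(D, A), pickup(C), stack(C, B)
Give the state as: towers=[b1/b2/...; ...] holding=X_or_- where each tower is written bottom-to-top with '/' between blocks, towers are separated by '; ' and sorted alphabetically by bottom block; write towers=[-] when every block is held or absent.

step 1 (unstack(B, D)): towers=[A; C/D; E] holding=B
step 2 (stack(B, E)): towers=[A; C/D; E/B] holding=-
step 3 (unstack(D, C)): towers=[A; C; E/B] holding=D
step 4 (stack(D, A)): towers=[A/D; C; E/B] holding=-
step 5 (pickup(C)): towers=[A/D; E/B] holding=C
step 6 (stack(C, B)): towers=[A/D; E/B/C] holding=-

towers=[A/D; E/B/C] holding=-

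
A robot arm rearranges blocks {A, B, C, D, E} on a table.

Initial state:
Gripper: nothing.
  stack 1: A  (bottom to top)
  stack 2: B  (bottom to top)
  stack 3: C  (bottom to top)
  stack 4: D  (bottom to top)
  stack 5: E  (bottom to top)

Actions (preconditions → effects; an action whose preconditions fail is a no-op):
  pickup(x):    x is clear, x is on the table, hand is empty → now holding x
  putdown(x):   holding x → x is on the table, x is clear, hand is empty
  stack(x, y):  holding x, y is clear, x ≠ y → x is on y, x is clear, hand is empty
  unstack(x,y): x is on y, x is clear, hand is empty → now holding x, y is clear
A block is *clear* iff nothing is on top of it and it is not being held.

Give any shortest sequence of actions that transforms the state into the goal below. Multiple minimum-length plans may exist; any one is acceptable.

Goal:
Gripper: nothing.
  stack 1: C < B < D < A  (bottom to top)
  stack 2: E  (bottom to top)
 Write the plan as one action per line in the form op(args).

step 1 (pickup(B)): towers=[A; C; D; E] holding=B
step 2 (stack(B, C)): towers=[A; C/B; D; E] holding=-
step 3 (pickup(D)): towers=[A; C/B; E] holding=D
step 4 (stack(D, B)): towers=[A; C/B/D; E] holding=-
step 5 (pickup(A)): towers=[C/B/D; E] holding=A
step 6 (stack(A, D)): towers=[C/B/D/A; E] holding=-
goal check: towers=[C/B/D/A; E] holding=- — reached (length 6, optimal by BFS)

pickup(B)
stack(B, C)
pickup(D)
stack(D, B)
pickup(A)
stack(A, D)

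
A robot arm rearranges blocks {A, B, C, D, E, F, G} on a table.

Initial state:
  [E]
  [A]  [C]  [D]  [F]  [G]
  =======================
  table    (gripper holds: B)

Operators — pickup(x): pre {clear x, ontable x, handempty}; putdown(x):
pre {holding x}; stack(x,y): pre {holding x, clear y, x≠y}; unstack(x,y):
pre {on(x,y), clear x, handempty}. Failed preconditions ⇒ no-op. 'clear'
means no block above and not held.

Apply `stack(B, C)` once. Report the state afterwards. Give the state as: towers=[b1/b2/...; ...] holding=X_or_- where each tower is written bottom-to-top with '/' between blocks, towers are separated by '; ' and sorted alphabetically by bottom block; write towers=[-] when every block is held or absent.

towers=[A/E; C/B; D; F; G] holding=-

before: towers=[A/E; C; D; F; G] holding=B
pre[stack(B, C)]: holding(B) ok, clear(C) ok, B≠C ok
all met → apply stack(B, C)
after:  towers=[A/E; C/B; D; F; G] holding=-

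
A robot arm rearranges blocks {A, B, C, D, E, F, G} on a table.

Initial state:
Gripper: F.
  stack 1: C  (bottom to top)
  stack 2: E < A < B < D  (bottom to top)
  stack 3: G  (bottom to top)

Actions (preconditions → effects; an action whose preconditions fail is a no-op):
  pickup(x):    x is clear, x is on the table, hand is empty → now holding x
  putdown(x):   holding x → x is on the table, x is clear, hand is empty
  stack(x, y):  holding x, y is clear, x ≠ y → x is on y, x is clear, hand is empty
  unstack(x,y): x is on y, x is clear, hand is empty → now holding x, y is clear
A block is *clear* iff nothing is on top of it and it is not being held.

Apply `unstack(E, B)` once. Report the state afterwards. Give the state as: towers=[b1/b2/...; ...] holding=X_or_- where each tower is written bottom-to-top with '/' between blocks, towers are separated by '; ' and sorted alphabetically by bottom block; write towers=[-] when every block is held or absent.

before: towers=[C; E/A/B/D; G] holding=F
pre[unstack(E, B)]: on(E,B) no, clear(E) no, handempty no
on(E,B), clear(E), handempty unmet → unstack(E, B) is a no-op
after:  towers=[C; E/A/B/D; G] holding=F

towers=[C; E/A/B/D; G] holding=F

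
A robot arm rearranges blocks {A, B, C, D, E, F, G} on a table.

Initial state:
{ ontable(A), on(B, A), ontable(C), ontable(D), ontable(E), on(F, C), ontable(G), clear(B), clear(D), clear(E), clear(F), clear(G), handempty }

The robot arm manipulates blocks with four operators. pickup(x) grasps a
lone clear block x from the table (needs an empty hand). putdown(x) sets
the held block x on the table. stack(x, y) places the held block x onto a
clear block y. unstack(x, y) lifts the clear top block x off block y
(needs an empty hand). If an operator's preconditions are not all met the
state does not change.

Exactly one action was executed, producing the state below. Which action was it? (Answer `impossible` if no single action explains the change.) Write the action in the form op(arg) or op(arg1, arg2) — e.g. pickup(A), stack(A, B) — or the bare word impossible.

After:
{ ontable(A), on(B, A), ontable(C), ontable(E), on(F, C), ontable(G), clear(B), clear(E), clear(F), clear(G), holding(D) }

pickup(D)

target: towers=[A/B; C/F; E; G] holding=D
     unstack(B, A) → towers=[A; C/F; D; E; G] holding=B
     unstack(F, C) → towers=[A/B; C; D; E; G] holding=F
         pickup(G) → towers=[A/B; C/F; D; E] holding=G
         pickup(D) → towers=[A/B; C/F; E; G] holding=D  ← match
         pickup(E) → towers=[A/B; C/F; D; G] holding=E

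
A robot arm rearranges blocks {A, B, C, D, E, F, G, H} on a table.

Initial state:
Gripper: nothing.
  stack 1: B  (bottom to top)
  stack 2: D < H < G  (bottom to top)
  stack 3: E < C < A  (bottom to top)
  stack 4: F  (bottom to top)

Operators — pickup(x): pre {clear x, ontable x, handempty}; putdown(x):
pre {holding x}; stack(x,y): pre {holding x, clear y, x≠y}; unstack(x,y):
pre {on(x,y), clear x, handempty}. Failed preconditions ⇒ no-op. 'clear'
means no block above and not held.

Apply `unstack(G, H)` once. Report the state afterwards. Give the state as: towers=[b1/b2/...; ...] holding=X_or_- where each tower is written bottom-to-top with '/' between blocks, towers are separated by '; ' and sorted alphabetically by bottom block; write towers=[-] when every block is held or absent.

towers=[B; D/H; E/C/A; F] holding=G

before: towers=[B; D/H/G; E/C/A; F] holding=-
pre[unstack(G, H)]: on(G,H) yes, clear(G) yes, handempty yes
all met → apply unstack(G, H)
after:  towers=[B; D/H; E/C/A; F] holding=G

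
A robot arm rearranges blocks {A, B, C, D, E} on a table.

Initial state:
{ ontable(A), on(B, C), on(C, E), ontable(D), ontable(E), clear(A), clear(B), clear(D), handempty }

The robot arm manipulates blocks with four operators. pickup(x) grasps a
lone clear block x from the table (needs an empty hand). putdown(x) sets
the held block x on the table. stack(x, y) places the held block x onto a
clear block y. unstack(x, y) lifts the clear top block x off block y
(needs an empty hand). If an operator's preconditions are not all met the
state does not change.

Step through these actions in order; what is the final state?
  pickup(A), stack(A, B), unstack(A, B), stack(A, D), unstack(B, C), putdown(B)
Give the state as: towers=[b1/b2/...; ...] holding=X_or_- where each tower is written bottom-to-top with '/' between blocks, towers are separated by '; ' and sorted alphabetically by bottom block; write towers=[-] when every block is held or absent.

towers=[B; D/A; E/C] holding=-

step 1 (pickup(A)): towers=[D; E/C/B] holding=A
step 2 (stack(A, B)): towers=[D; E/C/B/A] holding=-
step 3 (unstack(A, B)): towers=[D; E/C/B] holding=A
step 4 (stack(A, D)): towers=[D/A; E/C/B] holding=-
step 5 (unstack(B, C)): towers=[D/A; E/C] holding=B
step 6 (putdown(B)): towers=[B; D/A; E/C] holding=-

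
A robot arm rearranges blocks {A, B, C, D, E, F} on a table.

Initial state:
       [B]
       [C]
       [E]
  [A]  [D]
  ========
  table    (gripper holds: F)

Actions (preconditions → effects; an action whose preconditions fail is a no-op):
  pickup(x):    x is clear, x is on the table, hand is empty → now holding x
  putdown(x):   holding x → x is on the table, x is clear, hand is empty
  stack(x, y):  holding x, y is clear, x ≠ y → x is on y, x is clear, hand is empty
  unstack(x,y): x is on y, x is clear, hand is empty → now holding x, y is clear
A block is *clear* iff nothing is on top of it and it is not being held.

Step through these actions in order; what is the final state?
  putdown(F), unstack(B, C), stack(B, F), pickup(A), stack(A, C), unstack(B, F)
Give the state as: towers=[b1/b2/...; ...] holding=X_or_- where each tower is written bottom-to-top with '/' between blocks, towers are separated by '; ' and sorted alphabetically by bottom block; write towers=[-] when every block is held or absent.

towers=[D/E/C/A; F] holding=B

step 1 (putdown(F)): towers=[A; D/E/C/B; F] holding=-
step 2 (unstack(B, C)): towers=[A; D/E/C; F] holding=B
step 3 (stack(B, F)): towers=[A; D/E/C; F/B] holding=-
step 4 (pickup(A)): towers=[D/E/C; F/B] holding=A
step 5 (stack(A, C)): towers=[D/E/C/A; F/B] holding=-
step 6 (unstack(B, F)): towers=[D/E/C/A; F] holding=B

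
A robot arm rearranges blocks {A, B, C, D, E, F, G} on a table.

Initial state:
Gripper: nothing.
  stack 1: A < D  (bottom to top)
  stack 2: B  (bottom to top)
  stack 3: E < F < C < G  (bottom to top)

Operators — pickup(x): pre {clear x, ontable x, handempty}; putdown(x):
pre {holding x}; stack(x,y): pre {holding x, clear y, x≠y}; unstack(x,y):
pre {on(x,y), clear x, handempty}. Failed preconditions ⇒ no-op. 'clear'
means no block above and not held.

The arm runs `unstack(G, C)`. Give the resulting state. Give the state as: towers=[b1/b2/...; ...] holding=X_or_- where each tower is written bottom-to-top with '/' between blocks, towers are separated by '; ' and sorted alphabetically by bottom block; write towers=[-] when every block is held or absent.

before: towers=[A/D; B; E/F/C/G] holding=-
pre[unstack(G, C)]: on(G,C) yes, clear(G) yes, handempty yes
all met → apply unstack(G, C)
after:  towers=[A/D; B; E/F/C] holding=G

towers=[A/D; B; E/F/C] holding=G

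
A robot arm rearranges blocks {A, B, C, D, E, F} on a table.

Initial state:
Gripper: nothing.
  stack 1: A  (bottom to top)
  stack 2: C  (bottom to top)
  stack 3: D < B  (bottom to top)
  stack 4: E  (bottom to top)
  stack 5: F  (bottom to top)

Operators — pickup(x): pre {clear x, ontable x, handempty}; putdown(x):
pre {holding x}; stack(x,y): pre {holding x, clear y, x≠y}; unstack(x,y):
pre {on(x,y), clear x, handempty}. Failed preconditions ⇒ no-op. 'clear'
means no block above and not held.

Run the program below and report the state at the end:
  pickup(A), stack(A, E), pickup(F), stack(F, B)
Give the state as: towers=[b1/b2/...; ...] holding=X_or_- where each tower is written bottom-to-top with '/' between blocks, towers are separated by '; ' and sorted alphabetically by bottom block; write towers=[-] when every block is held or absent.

step 1 (pickup(A)): towers=[C; D/B; E; F] holding=A
step 2 (stack(A, E)): towers=[C; D/B; E/A; F] holding=-
step 3 (pickup(F)): towers=[C; D/B; E/A] holding=F
step 4 (stack(F, B)): towers=[C; D/B/F; E/A] holding=-

towers=[C; D/B/F; E/A] holding=-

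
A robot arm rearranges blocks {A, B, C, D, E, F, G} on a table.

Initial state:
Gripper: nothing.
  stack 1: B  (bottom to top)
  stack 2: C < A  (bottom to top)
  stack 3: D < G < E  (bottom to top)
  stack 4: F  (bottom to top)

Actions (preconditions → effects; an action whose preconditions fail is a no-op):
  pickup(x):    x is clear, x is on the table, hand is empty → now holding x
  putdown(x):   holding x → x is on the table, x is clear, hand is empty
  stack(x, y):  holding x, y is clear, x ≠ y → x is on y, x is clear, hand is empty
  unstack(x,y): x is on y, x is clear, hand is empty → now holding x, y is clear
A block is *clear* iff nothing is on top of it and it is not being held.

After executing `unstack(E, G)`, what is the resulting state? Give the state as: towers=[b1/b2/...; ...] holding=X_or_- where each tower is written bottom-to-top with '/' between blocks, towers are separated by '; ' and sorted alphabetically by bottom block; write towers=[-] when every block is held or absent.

towers=[B; C/A; D/G; F] holding=E

before: towers=[B; C/A; D/G/E; F] holding=-
pre[unstack(E, G)]: on(E,G) ok, clear(E) ok, handempty ok
all met → apply unstack(E, G)
after:  towers=[B; C/A; D/G; F] holding=E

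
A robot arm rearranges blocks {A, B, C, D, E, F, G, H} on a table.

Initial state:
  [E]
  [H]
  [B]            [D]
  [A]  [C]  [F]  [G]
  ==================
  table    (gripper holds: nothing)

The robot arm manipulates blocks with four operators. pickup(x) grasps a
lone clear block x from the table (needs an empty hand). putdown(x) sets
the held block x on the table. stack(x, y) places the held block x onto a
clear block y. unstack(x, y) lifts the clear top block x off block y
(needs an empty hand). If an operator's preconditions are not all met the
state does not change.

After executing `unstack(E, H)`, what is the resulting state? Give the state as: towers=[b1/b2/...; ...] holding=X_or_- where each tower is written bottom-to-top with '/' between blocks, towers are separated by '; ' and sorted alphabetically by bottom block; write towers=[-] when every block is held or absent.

before: towers=[A/B/H/E; C; F; G/D] holding=-
pre[unstack(E, H)]: on(E,H) ok, clear(E) ok, handempty ok
all met → apply unstack(E, H)
after:  towers=[A/B/H; C; F; G/D] holding=E

towers=[A/B/H; C; F; G/D] holding=E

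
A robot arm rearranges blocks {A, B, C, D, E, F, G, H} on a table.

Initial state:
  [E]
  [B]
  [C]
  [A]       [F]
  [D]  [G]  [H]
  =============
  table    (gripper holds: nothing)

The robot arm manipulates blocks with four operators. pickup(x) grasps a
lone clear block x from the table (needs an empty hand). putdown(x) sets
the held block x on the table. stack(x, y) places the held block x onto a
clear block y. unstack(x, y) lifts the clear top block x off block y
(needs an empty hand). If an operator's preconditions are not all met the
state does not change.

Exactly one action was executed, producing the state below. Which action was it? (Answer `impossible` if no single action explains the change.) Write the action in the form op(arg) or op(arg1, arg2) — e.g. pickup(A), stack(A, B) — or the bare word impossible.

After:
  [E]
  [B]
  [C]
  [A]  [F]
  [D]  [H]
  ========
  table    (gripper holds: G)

target: towers=[D/A/C/B/E; H/F] holding=G
         pickup(G) → towers=[D/A/C/B/E; H/F] holding=G  ← match
     unstack(E, B) → towers=[D/A/C/B; G; H/F] holding=E
     unstack(F, H) → towers=[D/A/C/B/E; G; H] holding=F

pickup(G)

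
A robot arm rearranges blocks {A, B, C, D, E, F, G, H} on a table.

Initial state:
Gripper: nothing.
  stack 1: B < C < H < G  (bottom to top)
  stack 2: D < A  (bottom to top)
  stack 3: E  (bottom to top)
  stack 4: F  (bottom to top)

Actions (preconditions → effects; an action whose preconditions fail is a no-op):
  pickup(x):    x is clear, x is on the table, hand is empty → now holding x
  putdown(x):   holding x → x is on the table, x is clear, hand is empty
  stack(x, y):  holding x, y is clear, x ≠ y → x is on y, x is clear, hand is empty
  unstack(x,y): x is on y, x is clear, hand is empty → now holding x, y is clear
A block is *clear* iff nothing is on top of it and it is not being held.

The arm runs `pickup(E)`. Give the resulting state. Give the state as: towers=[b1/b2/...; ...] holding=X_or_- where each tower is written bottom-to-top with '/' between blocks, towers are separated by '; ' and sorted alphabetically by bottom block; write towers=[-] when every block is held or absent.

towers=[B/C/H/G; D/A; F] holding=E

before: towers=[B/C/H/G; D/A; E; F] holding=-
pre[pickup(E)]: clear(E) ok, ontable(E) ok, handempty ok
all met → apply pickup(E)
after:  towers=[B/C/H/G; D/A; F] holding=E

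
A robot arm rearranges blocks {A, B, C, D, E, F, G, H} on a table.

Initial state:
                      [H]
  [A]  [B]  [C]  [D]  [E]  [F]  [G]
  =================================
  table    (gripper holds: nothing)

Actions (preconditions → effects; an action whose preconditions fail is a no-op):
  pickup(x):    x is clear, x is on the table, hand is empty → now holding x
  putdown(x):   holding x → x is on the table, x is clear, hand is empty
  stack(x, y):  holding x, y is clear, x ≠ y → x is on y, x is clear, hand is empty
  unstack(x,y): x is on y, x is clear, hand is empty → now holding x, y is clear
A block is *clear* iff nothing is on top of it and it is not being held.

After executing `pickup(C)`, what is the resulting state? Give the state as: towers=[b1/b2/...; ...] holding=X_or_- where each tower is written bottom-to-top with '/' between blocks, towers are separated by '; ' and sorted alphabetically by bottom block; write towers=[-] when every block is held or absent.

before: towers=[A; B; C; D; E/H; F; G] holding=-
pre[pickup(C)]: clear(C) yes, ontable(C) yes, handempty yes
all met → apply pickup(C)
after:  towers=[A; B; D; E/H; F; G] holding=C

towers=[A; B; D; E/H; F; G] holding=C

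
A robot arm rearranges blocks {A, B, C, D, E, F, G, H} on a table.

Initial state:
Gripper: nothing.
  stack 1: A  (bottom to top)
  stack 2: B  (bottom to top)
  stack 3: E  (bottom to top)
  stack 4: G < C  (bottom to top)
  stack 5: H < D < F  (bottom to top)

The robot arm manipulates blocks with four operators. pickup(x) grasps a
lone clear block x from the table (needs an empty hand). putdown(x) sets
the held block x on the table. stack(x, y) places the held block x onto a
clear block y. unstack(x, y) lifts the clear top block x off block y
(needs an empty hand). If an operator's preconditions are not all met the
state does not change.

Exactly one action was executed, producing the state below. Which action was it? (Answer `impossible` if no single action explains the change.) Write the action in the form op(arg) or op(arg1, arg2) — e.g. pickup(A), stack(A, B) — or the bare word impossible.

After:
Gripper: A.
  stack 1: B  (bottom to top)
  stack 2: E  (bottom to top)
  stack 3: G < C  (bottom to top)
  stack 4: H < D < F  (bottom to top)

pickup(A)

target: towers=[B; E; G/C; H/D/F] holding=A
         pickup(A) → towers=[B; E; G/C; H/D/F] holding=A  ← match
         pickup(E) → towers=[A; B; G/C; H/D/F] holding=E
         pickup(B) → towers=[A; E; G/C; H/D/F] holding=B
     unstack(F, D) → towers=[A; B; E; G/C; H/D] holding=F
     unstack(C, G) → towers=[A; B; E; G; H/D/F] holding=C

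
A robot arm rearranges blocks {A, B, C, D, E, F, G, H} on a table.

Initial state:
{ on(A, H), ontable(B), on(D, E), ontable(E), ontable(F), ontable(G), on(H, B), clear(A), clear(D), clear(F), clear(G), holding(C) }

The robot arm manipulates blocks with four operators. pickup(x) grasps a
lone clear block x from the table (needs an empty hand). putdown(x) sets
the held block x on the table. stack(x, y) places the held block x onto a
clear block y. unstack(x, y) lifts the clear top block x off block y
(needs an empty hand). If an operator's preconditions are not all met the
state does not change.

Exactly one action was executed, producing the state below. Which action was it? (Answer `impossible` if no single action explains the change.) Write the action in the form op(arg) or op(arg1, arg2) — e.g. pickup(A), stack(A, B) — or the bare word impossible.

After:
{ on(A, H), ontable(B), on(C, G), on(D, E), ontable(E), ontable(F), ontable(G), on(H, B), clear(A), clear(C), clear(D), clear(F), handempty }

stack(C, G)

target: towers=[B/H/A; E/D; F; G/C] holding=-
        putdown(C) → towers=[B/H/A; C; E/D; F; G] holding=-
       stack(C, G) → towers=[B/H/A; E/D; F; G/C] holding=-  ← match
       stack(C, A) → towers=[B/H/A/C; E/D; F; G] holding=-
       stack(C, F) → towers=[B/H/A; E/D; F/C; G] holding=-
       stack(C, D) → towers=[B/H/A; E/D/C; F; G] holding=-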